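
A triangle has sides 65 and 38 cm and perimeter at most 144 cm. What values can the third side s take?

Triangle inequality alone gives 27 < s < 103.
The perimeter condition gives s ≤ 144 − 65 − 38 = 41.
Intersecting the two: 27 < s ≤ 41.

27 < s ≤ 41 cm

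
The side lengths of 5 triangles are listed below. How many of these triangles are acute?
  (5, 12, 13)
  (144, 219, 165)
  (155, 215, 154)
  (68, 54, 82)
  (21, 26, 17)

(5,12,13): 5²+12² = 169 = 13² → right
(144,219,165): 144²+165² = 47961 = 219² → right
(155,215,154): 154²+155² = 47741 > 46225 = 215² → acute
(68,54,82): 54²+68² = 7540 > 6724 = 82² → acute
(21,26,17): 17²+21² = 730 > 676 = 26² → acute
3 of the 5 are acute.

3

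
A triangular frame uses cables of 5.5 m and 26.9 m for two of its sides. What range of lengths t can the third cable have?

21.4 < t < 32.4 (m)

By the triangle inequality, t must be less than 5.5 + 26.9 = 32.4 and greater than |5.5 − 26.9| = 21.4.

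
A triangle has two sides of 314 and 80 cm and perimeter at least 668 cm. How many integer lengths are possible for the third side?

120

Triangle inequality: 234 < x < 394. Perimeter ≥ 668 gives x ≥ 668 − 314 − 80 = 274.
So 274 ≤ x < 394; integers 274 through 393: 120 values.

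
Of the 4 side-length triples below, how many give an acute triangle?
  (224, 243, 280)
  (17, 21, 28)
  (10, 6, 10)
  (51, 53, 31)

(224,243,280): 224²+243² = 109225 > 78400 = 280² → acute
(17,21,28): 17²+21² = 730 < 784 = 28² → obtuse
(10,6,10): 6²+10² = 136 > 100 = 10² → acute
(51,53,31): 31²+51² = 3562 > 2809 = 53² → acute
3 of the 4 are acute.

3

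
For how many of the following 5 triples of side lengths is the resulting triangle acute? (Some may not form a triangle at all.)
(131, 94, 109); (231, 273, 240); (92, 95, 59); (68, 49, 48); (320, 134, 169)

4

(131,94,109): 94²+109² = 20717 > 17161 = 131² → acute
(231,273,240): 231²+240² = 110961 > 74529 = 273² → acute
(92,95,59): 59²+92² = 11945 > 9025 = 95² → acute
(68,49,48): 48²+49² = 4705 > 4624 = 68² → acute
(320,134,169): 134+169 ≤ 320, not a triangle
4 of the 5 are acute.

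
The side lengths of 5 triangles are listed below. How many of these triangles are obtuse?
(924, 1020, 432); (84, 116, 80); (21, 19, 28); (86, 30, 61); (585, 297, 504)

1

(924,1020,432): 432²+924² = 1040400 = 1020² → right
(84,116,80): 80²+84² = 13456 = 116² → right
(21,19,28): 19²+21² = 802 > 784 = 28² → acute
(86,30,61): 30²+61² = 4621 < 7396 = 86² → obtuse
(585,297,504): 297²+504² = 342225 = 585² → right
1 of the 5 is obtuse.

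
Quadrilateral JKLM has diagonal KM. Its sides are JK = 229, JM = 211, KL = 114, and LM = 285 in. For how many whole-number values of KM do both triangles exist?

227

From triangle JKM: 18 < KM < 440.
From triangle LKM: 171 < KM < 399.
Intersection: 171 < KM < 399, so integers 172 through 398: 227 values.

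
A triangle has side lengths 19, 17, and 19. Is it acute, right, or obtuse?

acute

Compare the square of the longest side to the sum of squares of the other two: 17² + 19² = 650 > 361 = 19².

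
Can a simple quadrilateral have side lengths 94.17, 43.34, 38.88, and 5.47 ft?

No

For a quadrilateral, each side must be shorter than the sum of the others.
Here the longest side is 94.17, but the remaining 3 sides sum to only 87.69.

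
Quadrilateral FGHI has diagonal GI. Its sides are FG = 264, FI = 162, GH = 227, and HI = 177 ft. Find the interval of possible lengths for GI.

From triangle FGI: |264 − 162| < GI < 264 + 162, i.e. 102 < GI < 426.
From triangle HGI: 50 < GI < 404.
Both must hold, so GI lies in the intersection.

102 < GI < 404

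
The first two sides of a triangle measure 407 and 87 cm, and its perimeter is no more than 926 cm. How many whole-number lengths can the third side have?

Triangle inequality: 320 < x < 494. Perimeter ≤ 926 gives x ≤ 926 − 407 − 87 = 432.
So 320 < x ≤ 432; integers 321 through 432: 112 values.

112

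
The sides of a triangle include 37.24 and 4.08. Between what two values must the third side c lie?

By the triangle inequality, c must be less than 37.24 + 4.08 = 41.32 and greater than |37.24 − 4.08| = 33.16.

33.16 < c < 41.32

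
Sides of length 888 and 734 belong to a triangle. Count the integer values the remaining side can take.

The third side lies in the open interval (154, 1622).
Integers from 155 to 1621 inclusive: 1621 − 155 + 1 = 1467.

1467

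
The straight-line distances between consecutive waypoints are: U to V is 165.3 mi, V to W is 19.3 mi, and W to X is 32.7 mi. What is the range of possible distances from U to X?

The maximum is all hops collinear in one direction: 165.3 + 19.3 + 32.7 = 217.3.
The longest hop is 165.3; the others sum to 52.0. Folding the others back against it leaves at least 165.3 − 52.0 = 113.3.

113.3 ≤ UX ≤ 217.3 mi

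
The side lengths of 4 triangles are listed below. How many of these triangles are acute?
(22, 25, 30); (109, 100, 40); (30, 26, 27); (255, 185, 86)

(22,25,30): 22²+25² = 1109 > 900 = 30² → acute
(109,100,40): 40²+100² = 11600 < 11881 = 109² → obtuse
(30,26,27): 26²+27² = 1405 > 900 = 30² → acute
(255,185,86): 86²+185² = 41621 < 65025 = 255² → obtuse
2 of the 4 are acute.

2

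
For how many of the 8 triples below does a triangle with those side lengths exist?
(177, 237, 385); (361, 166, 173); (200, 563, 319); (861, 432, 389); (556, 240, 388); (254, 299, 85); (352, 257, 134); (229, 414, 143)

(177,237,385): 177+237 > 385 → valid
(166,173,361): 166+173 ≤ 361 → not valid
(200,319,563): 200+319 ≤ 563 → not valid
(389,432,861): 389+432 ≤ 861 → not valid
(240,388,556): 240+388 > 556 → valid
(85,254,299): 85+254 > 299 → valid
(134,257,352): 134+257 > 352 → valid
(143,229,414): 143+229 ≤ 414 → not valid
4 of the 8 triples form a triangle.

4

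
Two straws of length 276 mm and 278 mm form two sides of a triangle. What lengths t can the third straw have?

2 < t < 554

By the triangle inequality, t must be less than 276 + 278 = 554 and greater than |276 − 278| = 2.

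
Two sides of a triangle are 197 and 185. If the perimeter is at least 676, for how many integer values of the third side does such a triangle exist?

Triangle inequality: 12 < x < 382. Perimeter ≥ 676 gives x ≥ 676 − 197 − 185 = 294.
So 294 ≤ x < 382; integers 294 through 381: 88 values.

88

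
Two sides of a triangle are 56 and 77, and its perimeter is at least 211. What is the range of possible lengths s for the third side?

78 ≤ s < 133

Triangle inequality alone gives 21 < s < 133.
The perimeter condition gives s ≥ 211 − 56 − 77 = 78.
Intersecting the two: 78 ≤ s < 133.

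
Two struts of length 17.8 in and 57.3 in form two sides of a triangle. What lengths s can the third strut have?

By the triangle inequality, s must be less than 17.8 + 57.3 = 75.1 and greater than |17.8 − 57.3| = 39.5.

39.5 < s < 75.1 (in)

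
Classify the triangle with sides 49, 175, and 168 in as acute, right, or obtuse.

right

Compare the square of the longest side to the sum of squares of the other two: 49² + 168² = 30625 = 175².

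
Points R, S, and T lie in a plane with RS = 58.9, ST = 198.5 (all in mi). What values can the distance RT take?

By the triangle inequality, |58.9 − 198.5| ≤ RT ≤ 58.9 + 198.5.

139.6 ≤ RT ≤ 257.4 mi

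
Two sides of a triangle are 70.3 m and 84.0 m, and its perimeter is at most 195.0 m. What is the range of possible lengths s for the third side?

Triangle inequality alone gives 13.7 < s < 154.3.
The perimeter condition gives s ≤ 195.0 − 70.3 − 84.0 = 40.7.
Intersecting the two: 13.7 < s ≤ 40.7.

13.7 < s ≤ 40.7 m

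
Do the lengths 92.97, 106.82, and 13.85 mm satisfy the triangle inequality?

No

The two shorter sides sum to 106.82, exactly equal to the longest side 106.82.
That gives only a degenerate (flat) triangle — the inequality must be strict.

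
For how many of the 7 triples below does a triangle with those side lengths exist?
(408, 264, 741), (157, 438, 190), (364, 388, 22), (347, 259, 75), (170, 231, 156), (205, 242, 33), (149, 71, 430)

1

(264,408,741): 264+408 ≤ 741 → not valid
(157,190,438): 157+190 ≤ 438 → not valid
(22,364,388): 22+364 ≤ 388 → not valid
(75,259,347): 75+259 ≤ 347 → not valid
(156,170,231): 156+170 > 231 → valid
(33,205,242): 33+205 ≤ 242 → not valid
(71,149,430): 71+149 ≤ 430 → not valid
1 of the 7 triples forms a triangle.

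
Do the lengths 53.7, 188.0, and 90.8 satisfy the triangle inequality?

The longest side is 188.0, but the other two sum to only 144.5.
144.5 < 188.0, so the triangle inequality fails.

No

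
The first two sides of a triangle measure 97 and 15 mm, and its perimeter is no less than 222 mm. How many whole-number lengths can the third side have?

2

Triangle inequality: 82 < x < 112. Perimeter ≥ 222 gives x ≥ 222 − 97 − 15 = 110.
So 110 ≤ x < 112; integers 110 through 111: 2 values.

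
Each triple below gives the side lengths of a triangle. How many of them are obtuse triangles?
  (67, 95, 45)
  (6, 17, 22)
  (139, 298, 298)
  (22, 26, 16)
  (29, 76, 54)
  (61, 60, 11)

3

(67,95,45): 45²+67² = 6514 < 9025 = 95² → obtuse
(6,17,22): 6²+17² = 325 < 484 = 22² → obtuse
(139,298,298): 139²+298² = 108125 > 88804 = 298² → acute
(22,26,16): 16²+22² = 740 > 676 = 26² → acute
(29,76,54): 29²+54² = 3757 < 5776 = 76² → obtuse
(61,60,11): 11²+60² = 3721 = 61² → right
3 of the 6 are obtuse.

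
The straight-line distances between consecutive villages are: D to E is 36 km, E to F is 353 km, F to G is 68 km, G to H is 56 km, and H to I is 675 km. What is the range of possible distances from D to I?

162 ≤ DI ≤ 1188 km

The maximum is all hops collinear in one direction: 36 + 353 + 68 + 56 + 675 = 1188.
The longest hop is 675; the others sum to 513. Folding the others back against it leaves at least 675 − 513 = 162.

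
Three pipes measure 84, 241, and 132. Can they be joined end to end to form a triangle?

No

The longest side is 241, but the other two sum to only 216.
216 < 241, so the triangle inequality fails.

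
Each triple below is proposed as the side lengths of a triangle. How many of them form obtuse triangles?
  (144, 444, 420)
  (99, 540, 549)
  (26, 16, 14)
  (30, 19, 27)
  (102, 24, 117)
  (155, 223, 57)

2

(144,444,420): 144²+420² = 197136 = 444² → right
(99,540,549): 99²+540² = 301401 = 549² → right
(26,16,14): 14²+16² = 452 < 676 = 26² → obtuse
(30,19,27): 19²+27² = 1090 > 900 = 30² → acute
(102,24,117): 24²+102² = 10980 < 13689 = 117² → obtuse
(155,223,57): 57+155 ≤ 223, not a triangle
2 of the 6 are obtuse.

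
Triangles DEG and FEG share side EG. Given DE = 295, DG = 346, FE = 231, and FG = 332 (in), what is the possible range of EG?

From triangle DEG: |295 − 346| < EG < 295 + 346, i.e. 51 < EG < 641.
From triangle FEG: 101 < EG < 563.
Both must hold, so EG lies in the intersection.

101 < EG < 563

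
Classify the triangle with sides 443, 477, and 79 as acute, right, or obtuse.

Compare the square of the longest side to the sum of squares of the other two: 79² + 443² = 202490 < 227529 = 477².

obtuse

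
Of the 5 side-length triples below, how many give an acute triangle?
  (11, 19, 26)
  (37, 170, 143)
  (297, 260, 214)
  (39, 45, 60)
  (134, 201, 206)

(11,19,26): 11²+19² = 482 < 676 = 26² → obtuse
(37,170,143): 37²+143² = 21818 < 28900 = 170² → obtuse
(297,260,214): 214²+260² = 113396 > 88209 = 297² → acute
(39,45,60): 39²+45² = 3546 < 3600 = 60² → obtuse
(134,201,206): 134²+201² = 58357 > 42436 = 206² → acute
2 of the 5 are acute.

2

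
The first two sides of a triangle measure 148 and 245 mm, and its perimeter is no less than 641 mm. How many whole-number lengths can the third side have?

145

Triangle inequality: 97 < x < 393. Perimeter ≥ 641 gives x ≥ 641 − 148 − 245 = 248.
So 248 ≤ x < 393; integers 248 through 392: 145 values.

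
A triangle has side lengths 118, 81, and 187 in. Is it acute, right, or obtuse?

obtuse

Compare the square of the longest side to the sum of squares of the other two: 81² + 118² = 20485 < 34969 = 187².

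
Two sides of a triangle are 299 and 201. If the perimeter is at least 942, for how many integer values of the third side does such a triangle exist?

58

Triangle inequality: 98 < x < 500. Perimeter ≥ 942 gives x ≥ 942 − 299 − 201 = 442.
So 442 ≤ x < 500; integers 442 through 499: 58 values.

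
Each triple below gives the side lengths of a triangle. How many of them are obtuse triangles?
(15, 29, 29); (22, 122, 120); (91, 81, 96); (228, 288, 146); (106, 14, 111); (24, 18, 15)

(15,29,29): 15²+29² = 1066 > 841 = 29² → acute
(22,122,120): 22²+120² = 14884 = 122² → right
(91,81,96): 81²+91² = 14842 > 9216 = 96² → acute
(228,288,146): 146²+228² = 73300 < 82944 = 288² → obtuse
(106,14,111): 14²+106² = 11432 < 12321 = 111² → obtuse
(24,18,15): 15²+18² = 549 < 576 = 24² → obtuse
3 of the 6 are obtuse.

3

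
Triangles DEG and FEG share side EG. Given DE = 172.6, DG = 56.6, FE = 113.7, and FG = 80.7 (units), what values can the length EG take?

116.0 < EG < 194.4

From triangle DEG: |172.6 − 56.6| < EG < 172.6 + 56.6, i.e. 116.0 < EG < 229.2.
From triangle FEG: 33.0 < EG < 194.4.
Both must hold, so EG lies in the intersection.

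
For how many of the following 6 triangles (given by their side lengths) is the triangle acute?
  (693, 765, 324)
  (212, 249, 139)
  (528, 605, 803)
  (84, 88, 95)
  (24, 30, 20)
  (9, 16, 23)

(693,765,324): 324²+693² = 585225 = 765² → right
(212,249,139): 139²+212² = 64265 > 62001 = 249² → acute
(528,605,803): 528²+605² = 644809 = 803² → right
(84,88,95): 84²+88² = 14800 > 9025 = 95² → acute
(24,30,20): 20²+24² = 976 > 900 = 30² → acute
(9,16,23): 9²+16² = 337 < 529 = 23² → obtuse
3 of the 6 are acute.

3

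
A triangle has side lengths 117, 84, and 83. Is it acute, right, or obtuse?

acute

Compare the square of the longest side to the sum of squares of the other two: 83² + 84² = 13945 > 13689 = 117².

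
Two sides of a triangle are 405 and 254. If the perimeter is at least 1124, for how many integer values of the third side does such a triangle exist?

Triangle inequality: 151 < x < 659. Perimeter ≥ 1124 gives x ≥ 1124 − 405 − 254 = 465.
So 465 ≤ x < 659; integers 465 through 658: 194 values.

194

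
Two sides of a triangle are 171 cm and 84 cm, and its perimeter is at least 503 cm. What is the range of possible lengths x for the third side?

Triangle inequality alone gives 87 < x < 255.
The perimeter condition gives x ≥ 503 − 171 − 84 = 248.
Intersecting the two: 248 ≤ x < 255.

248 ≤ x < 255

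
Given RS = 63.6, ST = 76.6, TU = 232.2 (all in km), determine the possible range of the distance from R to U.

The maximum is all hops collinear in one direction: 63.6 + 76.6 + 232.2 = 372.4.
The longest hop is 232.2; the others sum to 140.2. Folding the others back against it leaves at least 232.2 − 140.2 = 92.0.

92.0 ≤ RU ≤ 372.4 km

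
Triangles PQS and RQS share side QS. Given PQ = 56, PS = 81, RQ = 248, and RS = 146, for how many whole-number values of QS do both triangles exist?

34

From triangle PQS: 25 < QS < 137.
From triangle RQS: 102 < QS < 394.
Intersection: 102 < QS < 137, so integers 103 through 136: 34 values.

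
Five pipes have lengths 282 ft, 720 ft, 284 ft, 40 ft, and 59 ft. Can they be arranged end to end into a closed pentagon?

No

For a pentagon, each side must be shorter than the sum of the others.
Here the longest side is 720, but the remaining 4 sides sum to only 665.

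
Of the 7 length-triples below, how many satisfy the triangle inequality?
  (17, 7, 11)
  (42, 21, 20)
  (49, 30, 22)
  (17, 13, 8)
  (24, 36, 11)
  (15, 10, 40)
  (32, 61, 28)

3

(7,11,17): 7+11 > 17 → valid
(20,21,42): 20+21 ≤ 42 → not valid
(22,30,49): 22+30 > 49 → valid
(8,13,17): 8+13 > 17 → valid
(11,24,36): 11+24 ≤ 36 → not valid
(10,15,40): 10+15 ≤ 40 → not valid
(28,32,61): 28+32 ≤ 61 → not valid
3 of the 7 triples form a triangle.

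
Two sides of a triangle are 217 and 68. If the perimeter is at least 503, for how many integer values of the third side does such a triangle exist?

Triangle inequality: 149 < x < 285. Perimeter ≥ 503 gives x ≥ 503 − 217 − 68 = 218.
So 218 ≤ x < 285; integers 218 through 284: 67 values.

67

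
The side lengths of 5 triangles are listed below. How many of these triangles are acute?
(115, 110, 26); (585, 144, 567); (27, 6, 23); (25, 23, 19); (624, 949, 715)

1

(115,110,26): 26²+110² = 12776 < 13225 = 115² → obtuse
(585,144,567): 144²+567² = 342225 = 585² → right
(27,6,23): 6²+23² = 565 < 729 = 27² → obtuse
(25,23,19): 19²+23² = 890 > 625 = 25² → acute
(624,949,715): 624²+715² = 900601 = 949² → right
1 of the 5 is acute.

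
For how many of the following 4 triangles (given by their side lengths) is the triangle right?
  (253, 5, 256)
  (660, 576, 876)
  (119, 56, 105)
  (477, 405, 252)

3

(253,5,256): 5²+253² = 64034 < 65536 = 256² → obtuse
(660,576,876): 576²+660² = 767376 = 876² → right
(119,56,105): 56²+105² = 14161 = 119² → right
(477,405,252): 252²+405² = 227529 = 477² → right
3 of the 4 are right.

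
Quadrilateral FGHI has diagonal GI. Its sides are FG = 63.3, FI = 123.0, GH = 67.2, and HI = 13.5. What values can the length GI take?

59.7 < GI < 80.7

From triangle FGI: |63.3 − 123.0| < GI < 63.3 + 123.0, i.e. 59.7 < GI < 186.3.
From triangle HGI: 53.7 < GI < 80.7.
Both must hold, so GI lies in the intersection.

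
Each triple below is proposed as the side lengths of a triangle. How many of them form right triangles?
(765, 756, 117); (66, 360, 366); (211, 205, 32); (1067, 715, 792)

3

(765,756,117): 117²+756² = 585225 = 765² → right
(66,360,366): 66²+360² = 133956 = 366² → right
(211,205,32): 32²+205² = 43049 < 44521 = 211² → obtuse
(1067,715,792): 715²+792² = 1138489 = 1067² → right
3 of the 4 are right.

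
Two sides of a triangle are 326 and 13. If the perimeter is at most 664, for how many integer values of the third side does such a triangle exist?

Triangle inequality: 313 < x < 339. Perimeter ≤ 664 gives x ≤ 664 − 326 − 13 = 325.
So 313 < x ≤ 325; integers 314 through 325: 12 values.

12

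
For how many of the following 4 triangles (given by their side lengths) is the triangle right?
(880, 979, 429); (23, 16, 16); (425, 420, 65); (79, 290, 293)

(880,979,429): 429²+880² = 958441 = 979² → right
(23,16,16): 16²+16² = 512 < 529 = 23² → obtuse
(425,420,65): 65²+420² = 180625 = 425² → right
(79,290,293): 79²+290² = 90341 > 85849 = 293² → acute
2 of the 4 are right.

2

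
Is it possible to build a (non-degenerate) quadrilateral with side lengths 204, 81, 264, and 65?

Yes

A quadrilateral exists iff every side is shorter than the sum of the others — equivalently, the longest side is less than the sum of the rest.
Longest side 264 < 350 (sum of the remaining 3), so yes.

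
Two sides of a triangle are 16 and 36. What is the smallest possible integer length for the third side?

21

The third side must be strictly greater than |16 − 36| = 20.
The smallest integer above 20 is 21.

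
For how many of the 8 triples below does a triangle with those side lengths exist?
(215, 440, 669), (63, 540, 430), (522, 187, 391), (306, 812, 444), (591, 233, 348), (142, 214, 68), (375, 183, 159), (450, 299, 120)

1

(215,440,669): 215+440 ≤ 669 → not valid
(63,430,540): 63+430 ≤ 540 → not valid
(187,391,522): 187+391 > 522 → valid
(306,444,812): 306+444 ≤ 812 → not valid
(233,348,591): 233+348 ≤ 591 → not valid
(68,142,214): 68+142 ≤ 214 → not valid
(159,183,375): 159+183 ≤ 375 → not valid
(120,299,450): 120+299 ≤ 450 → not valid
1 of the 8 triples forms a triangle.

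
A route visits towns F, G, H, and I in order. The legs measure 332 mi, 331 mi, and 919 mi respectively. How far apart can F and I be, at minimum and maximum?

256 ≤ FI ≤ 1582 mi

The maximum is all hops collinear in one direction: 332 + 331 + 919 = 1582.
The longest hop is 919; the others sum to 663. Folding the others back against it leaves at least 919 − 663 = 256.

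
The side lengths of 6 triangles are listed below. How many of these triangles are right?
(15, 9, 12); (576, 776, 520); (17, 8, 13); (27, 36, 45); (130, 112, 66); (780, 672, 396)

(15,9,12): 9²+12² = 225 = 15² → right
(576,776,520): 520²+576² = 602176 = 776² → right
(17,8,13): 8²+13² = 233 < 289 = 17² → obtuse
(27,36,45): 27²+36² = 2025 = 45² → right
(130,112,66): 66²+112² = 16900 = 130² → right
(780,672,396): 396²+672² = 608400 = 780² → right
5 of the 6 are right.

5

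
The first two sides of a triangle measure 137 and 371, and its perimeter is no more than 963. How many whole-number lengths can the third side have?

221

Triangle inequality: 234 < x < 508. Perimeter ≤ 963 gives x ≤ 963 − 137 − 371 = 455.
So 234 < x ≤ 455; integers 235 through 455: 221 values.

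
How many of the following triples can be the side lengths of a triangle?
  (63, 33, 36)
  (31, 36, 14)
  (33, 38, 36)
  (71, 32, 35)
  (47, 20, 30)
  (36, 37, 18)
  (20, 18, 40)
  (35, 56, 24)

6

(33,36,63): 33+36 > 63 → valid
(14,31,36): 14+31 > 36 → valid
(33,36,38): 33+36 > 38 → valid
(32,35,71): 32+35 ≤ 71 → not valid
(20,30,47): 20+30 > 47 → valid
(18,36,37): 18+36 > 37 → valid
(18,20,40): 18+20 ≤ 40 → not valid
(24,35,56): 24+35 > 56 → valid
6 of the 8 triples form a triangle.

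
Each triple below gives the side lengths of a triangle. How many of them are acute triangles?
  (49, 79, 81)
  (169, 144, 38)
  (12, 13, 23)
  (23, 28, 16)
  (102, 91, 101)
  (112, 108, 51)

(49,79,81): 49²+79² = 8642 > 6561 = 81² → acute
(169,144,38): 38²+144² = 22180 < 28561 = 169² → obtuse
(12,13,23): 12²+13² = 313 < 529 = 23² → obtuse
(23,28,16): 16²+23² = 785 > 784 = 28² → acute
(102,91,101): 91²+101² = 18482 > 10404 = 102² → acute
(112,108,51): 51²+108² = 14265 > 12544 = 112² → acute
4 of the 6 are acute.

4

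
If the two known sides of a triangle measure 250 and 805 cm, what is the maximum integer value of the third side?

1054

The third side must be strictly less than 250 + 805 = 1055.
The largest integer below 1055 is 1054.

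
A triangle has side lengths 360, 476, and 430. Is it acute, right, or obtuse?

Compare the square of the longest side to the sum of squares of the other two: 360² + 430² = 314500 > 226576 = 476².

acute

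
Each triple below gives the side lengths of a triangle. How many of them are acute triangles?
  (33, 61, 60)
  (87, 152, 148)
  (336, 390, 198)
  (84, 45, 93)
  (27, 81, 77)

4

(33,61,60): 33²+60² = 4689 > 3721 = 61² → acute
(87,152,148): 87²+148² = 29473 > 23104 = 152² → acute
(336,390,198): 198²+336² = 152100 = 390² → right
(84,45,93): 45²+84² = 9081 > 8649 = 93² → acute
(27,81,77): 27²+77² = 6658 > 6561 = 81² → acute
4 of the 5 are acute.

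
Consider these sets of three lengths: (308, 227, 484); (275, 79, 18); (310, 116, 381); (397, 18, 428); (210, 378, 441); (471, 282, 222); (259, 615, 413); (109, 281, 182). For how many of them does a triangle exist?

6

(227,308,484): 227+308 > 484 → valid
(18,79,275): 18+79 ≤ 275 → not valid
(116,310,381): 116+310 > 381 → valid
(18,397,428): 18+397 ≤ 428 → not valid
(210,378,441): 210+378 > 441 → valid
(222,282,471): 222+282 > 471 → valid
(259,413,615): 259+413 > 615 → valid
(109,182,281): 109+182 > 281 → valid
6 of the 8 triples form a triangle.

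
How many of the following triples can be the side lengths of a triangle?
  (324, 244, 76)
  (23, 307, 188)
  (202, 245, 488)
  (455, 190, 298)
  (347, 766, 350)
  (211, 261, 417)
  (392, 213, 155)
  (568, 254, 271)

2

(76,244,324): 76+244 ≤ 324 → not valid
(23,188,307): 23+188 ≤ 307 → not valid
(202,245,488): 202+245 ≤ 488 → not valid
(190,298,455): 190+298 > 455 → valid
(347,350,766): 347+350 ≤ 766 → not valid
(211,261,417): 211+261 > 417 → valid
(155,213,392): 155+213 ≤ 392 → not valid
(254,271,568): 254+271 ≤ 568 → not valid
2 of the 8 triples form a triangle.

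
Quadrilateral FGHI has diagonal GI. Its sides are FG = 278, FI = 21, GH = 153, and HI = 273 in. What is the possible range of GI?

From triangle FGI: |278 − 21| < GI < 278 + 21, i.e. 257 < GI < 299.
From triangle HGI: 120 < GI < 426.
Both must hold, so GI lies in the intersection.

257 < GI < 299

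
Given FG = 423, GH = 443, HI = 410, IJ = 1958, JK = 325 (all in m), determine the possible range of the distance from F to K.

357 ≤ FK ≤ 3559 m

The maximum is all hops collinear in one direction: 423 + 443 + 410 + 1958 + 325 = 3559.
The longest hop is 1958; the others sum to 1601. Folding the others back against it leaves at least 1958 − 1601 = 357.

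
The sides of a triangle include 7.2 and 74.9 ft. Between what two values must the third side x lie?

By the triangle inequality, x must be less than 7.2 + 74.9 = 82.1 and greater than |7.2 − 74.9| = 67.7.

67.7 < x < 82.1 (ft)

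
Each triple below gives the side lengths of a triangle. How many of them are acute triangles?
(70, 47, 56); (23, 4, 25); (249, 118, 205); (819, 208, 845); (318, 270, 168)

(70,47,56): 47²+56² = 5345 > 4900 = 70² → acute
(23,4,25): 4²+23² = 545 < 625 = 25² → obtuse
(249,118,205): 118²+205² = 55949 < 62001 = 249² → obtuse
(819,208,845): 208²+819² = 714025 = 845² → right
(318,270,168): 168²+270² = 101124 = 318² → right
1 of the 5 is acute.

1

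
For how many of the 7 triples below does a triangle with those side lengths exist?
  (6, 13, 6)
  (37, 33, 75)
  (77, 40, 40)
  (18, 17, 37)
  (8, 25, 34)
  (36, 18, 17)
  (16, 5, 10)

(6,6,13): 6+6 ≤ 13 → not valid
(33,37,75): 33+37 ≤ 75 → not valid
(40,40,77): 40+40 > 77 → valid
(17,18,37): 17+18 ≤ 37 → not valid
(8,25,34): 8+25 ≤ 34 → not valid
(17,18,36): 17+18 ≤ 36 → not valid
(5,10,16): 5+10 ≤ 16 → not valid
1 of the 7 triples forms a triangle.

1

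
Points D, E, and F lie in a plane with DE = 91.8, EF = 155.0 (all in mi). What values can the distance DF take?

63.2 ≤ DF ≤ 246.8 mi

By the triangle inequality, |91.8 − 155.0| ≤ DF ≤ 91.8 + 155.0.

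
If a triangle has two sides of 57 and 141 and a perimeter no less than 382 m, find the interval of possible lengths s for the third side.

184 ≤ s < 198

Triangle inequality alone gives 84 < s < 198.
The perimeter condition gives s ≥ 382 − 57 − 141 = 184.
Intersecting the two: 184 ≤ s < 198.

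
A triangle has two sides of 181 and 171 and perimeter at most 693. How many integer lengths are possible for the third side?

Triangle inequality: 10 < x < 352. Perimeter ≤ 693 gives x ≤ 693 − 181 − 171 = 341.
So 10 < x ≤ 341; integers 11 through 341: 331 values.

331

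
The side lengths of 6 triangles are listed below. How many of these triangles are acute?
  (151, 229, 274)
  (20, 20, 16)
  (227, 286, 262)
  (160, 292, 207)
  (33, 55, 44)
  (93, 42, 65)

3

(151,229,274): 151²+229² = 75242 > 75076 = 274² → acute
(20,20,16): 16²+20² = 656 > 400 = 20² → acute
(227,286,262): 227²+262² = 120173 > 81796 = 286² → acute
(160,292,207): 160²+207² = 68449 < 85264 = 292² → obtuse
(33,55,44): 33²+44² = 3025 = 55² → right
(93,42,65): 42²+65² = 5989 < 8649 = 93² → obtuse
3 of the 6 are acute.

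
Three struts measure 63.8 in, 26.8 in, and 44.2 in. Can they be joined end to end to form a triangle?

Yes

The longest side is 63.8, and the other two sum to 71.0.
Since 71.0 > 63.8, the triangle inequality holds.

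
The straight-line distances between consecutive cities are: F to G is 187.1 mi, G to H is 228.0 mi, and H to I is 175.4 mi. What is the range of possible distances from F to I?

The maximum is all hops collinear in one direction: 187.1 + 228.0 + 175.4 = 590.5.
The longest hop is 228.0; the others sum to 362.5. Since 228.0 ≤ 362.5, the path can fold back on itself completely, so the minimum distance is 0.

0 ≤ FI ≤ 590.5 mi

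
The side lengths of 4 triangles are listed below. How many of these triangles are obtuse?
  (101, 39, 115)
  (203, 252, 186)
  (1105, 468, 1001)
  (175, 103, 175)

(101,39,115): 39²+101² = 11722 < 13225 = 115² → obtuse
(203,252,186): 186²+203² = 75805 > 63504 = 252² → acute
(1105,468,1001): 468²+1001² = 1221025 = 1105² → right
(175,103,175): 103²+175² = 41234 > 30625 = 175² → acute
1 of the 4 is obtuse.

1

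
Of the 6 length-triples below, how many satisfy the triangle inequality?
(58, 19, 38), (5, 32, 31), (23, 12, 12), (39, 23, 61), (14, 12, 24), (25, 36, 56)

(19,38,58): 19+38 ≤ 58 → not valid
(5,31,32): 5+31 > 32 → valid
(12,12,23): 12+12 > 23 → valid
(23,39,61): 23+39 > 61 → valid
(12,14,24): 12+14 > 24 → valid
(25,36,56): 25+36 > 56 → valid
5 of the 6 triples form a triangle.

5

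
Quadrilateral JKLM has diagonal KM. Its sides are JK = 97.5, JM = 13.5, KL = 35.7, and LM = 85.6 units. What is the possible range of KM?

84.0 < KM < 111.0

From triangle JKM: |97.5 − 13.5| < KM < 97.5 + 13.5, i.e. 84.0 < KM < 111.0.
From triangle LKM: 49.9 < KM < 121.3.
Both must hold, so KM lies in the intersection.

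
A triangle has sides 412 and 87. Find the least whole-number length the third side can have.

326

The third side must be strictly greater than |412 − 87| = 325.
The smallest integer above 325 is 326.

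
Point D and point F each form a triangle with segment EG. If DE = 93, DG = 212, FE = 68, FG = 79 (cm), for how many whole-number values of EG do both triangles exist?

From triangle DEG: 119 < EG < 305.
From triangle FEG: 11 < EG < 147.
Intersection: 119 < EG < 147, so integers 120 through 146: 27 values.

27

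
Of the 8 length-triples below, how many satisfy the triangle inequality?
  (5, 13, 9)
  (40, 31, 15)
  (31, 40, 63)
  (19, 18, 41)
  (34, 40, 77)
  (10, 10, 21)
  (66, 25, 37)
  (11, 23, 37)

3

(5,9,13): 5+9 > 13 → valid
(15,31,40): 15+31 > 40 → valid
(31,40,63): 31+40 > 63 → valid
(18,19,41): 18+19 ≤ 41 → not valid
(34,40,77): 34+40 ≤ 77 → not valid
(10,10,21): 10+10 ≤ 21 → not valid
(25,37,66): 25+37 ≤ 66 → not valid
(11,23,37): 11+23 ≤ 37 → not valid
3 of the 8 triples form a triangle.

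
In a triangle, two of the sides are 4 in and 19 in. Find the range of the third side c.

15 < c < 23

By the triangle inequality, c must be less than 4 + 19 = 23 and greater than |4 − 19| = 15.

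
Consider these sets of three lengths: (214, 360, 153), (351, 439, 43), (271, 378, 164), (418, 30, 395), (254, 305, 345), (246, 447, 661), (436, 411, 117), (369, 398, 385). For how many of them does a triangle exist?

(153,214,360): 153+214 > 360 → valid
(43,351,439): 43+351 ≤ 439 → not valid
(164,271,378): 164+271 > 378 → valid
(30,395,418): 30+395 > 418 → valid
(254,305,345): 254+305 > 345 → valid
(246,447,661): 246+447 > 661 → valid
(117,411,436): 117+411 > 436 → valid
(369,385,398): 369+385 > 398 → valid
7 of the 8 triples form a triangle.

7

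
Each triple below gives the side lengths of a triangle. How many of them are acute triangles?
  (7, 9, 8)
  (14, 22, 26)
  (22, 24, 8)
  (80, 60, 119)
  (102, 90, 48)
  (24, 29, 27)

3

(7,9,8): 7²+8² = 113 > 81 = 9² → acute
(14,22,26): 14²+22² = 680 > 676 = 26² → acute
(22,24,8): 8²+22² = 548 < 576 = 24² → obtuse
(80,60,119): 60²+80² = 10000 < 14161 = 119² → obtuse
(102,90,48): 48²+90² = 10404 = 102² → right
(24,29,27): 24²+27² = 1305 > 841 = 29² → acute
3 of the 6 are acute.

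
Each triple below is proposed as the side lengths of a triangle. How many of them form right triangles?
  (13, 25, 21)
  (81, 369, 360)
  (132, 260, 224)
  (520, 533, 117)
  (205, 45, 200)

4

(13,25,21): 13²+21² = 610 < 625 = 25² → obtuse
(81,369,360): 81²+360² = 136161 = 369² → right
(132,260,224): 132²+224² = 67600 = 260² → right
(520,533,117): 117²+520² = 284089 = 533² → right
(205,45,200): 45²+200² = 42025 = 205² → right
4 of the 5 are right.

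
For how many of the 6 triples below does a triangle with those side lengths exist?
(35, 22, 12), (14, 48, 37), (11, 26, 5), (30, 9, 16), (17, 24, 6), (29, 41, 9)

(12,22,35): 12+22 ≤ 35 → not valid
(14,37,48): 14+37 > 48 → valid
(5,11,26): 5+11 ≤ 26 → not valid
(9,16,30): 9+16 ≤ 30 → not valid
(6,17,24): 6+17 ≤ 24 → not valid
(9,29,41): 9+29 ≤ 41 → not valid
1 of the 6 triples forms a triangle.

1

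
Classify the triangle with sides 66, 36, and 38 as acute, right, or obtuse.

Compare the square of the longest side to the sum of squares of the other two: 36² + 38² = 2740 < 4356 = 66².

obtuse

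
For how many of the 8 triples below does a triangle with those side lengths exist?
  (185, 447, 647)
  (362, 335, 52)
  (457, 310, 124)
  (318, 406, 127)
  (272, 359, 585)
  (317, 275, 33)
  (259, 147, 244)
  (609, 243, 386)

5

(185,447,647): 185+447 ≤ 647 → not valid
(52,335,362): 52+335 > 362 → valid
(124,310,457): 124+310 ≤ 457 → not valid
(127,318,406): 127+318 > 406 → valid
(272,359,585): 272+359 > 585 → valid
(33,275,317): 33+275 ≤ 317 → not valid
(147,244,259): 147+244 > 259 → valid
(243,386,609): 243+386 > 609 → valid
5 of the 8 triples form a triangle.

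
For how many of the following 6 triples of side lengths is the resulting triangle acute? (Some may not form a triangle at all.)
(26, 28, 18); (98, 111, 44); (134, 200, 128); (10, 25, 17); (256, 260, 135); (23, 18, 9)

(26,28,18): 18²+26² = 1000 > 784 = 28² → acute
(98,111,44): 44²+98² = 11540 < 12321 = 111² → obtuse
(134,200,128): 128²+134² = 34340 < 40000 = 200² → obtuse
(10,25,17): 10²+17² = 389 < 625 = 25² → obtuse
(256,260,135): 135²+256² = 83761 > 67600 = 260² → acute
(23,18,9): 9²+18² = 405 < 529 = 23² → obtuse
2 of the 6 are acute.

2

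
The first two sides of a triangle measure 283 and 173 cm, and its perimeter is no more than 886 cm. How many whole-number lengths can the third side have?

320

Triangle inequality: 110 < x < 456. Perimeter ≤ 886 gives x ≤ 886 − 283 − 173 = 430.
So 110 < x ≤ 430; integers 111 through 430: 320 values.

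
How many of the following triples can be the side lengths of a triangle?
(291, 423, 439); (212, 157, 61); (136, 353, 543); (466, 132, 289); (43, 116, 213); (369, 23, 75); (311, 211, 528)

(291,423,439): 291+423 > 439 → valid
(61,157,212): 61+157 > 212 → valid
(136,353,543): 136+353 ≤ 543 → not valid
(132,289,466): 132+289 ≤ 466 → not valid
(43,116,213): 43+116 ≤ 213 → not valid
(23,75,369): 23+75 ≤ 369 → not valid
(211,311,528): 211+311 ≤ 528 → not valid
2 of the 7 triples form a triangle.

2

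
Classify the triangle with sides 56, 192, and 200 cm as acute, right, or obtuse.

Compare the square of the longest side to the sum of squares of the other two: 56² + 192² = 40000 = 200².

right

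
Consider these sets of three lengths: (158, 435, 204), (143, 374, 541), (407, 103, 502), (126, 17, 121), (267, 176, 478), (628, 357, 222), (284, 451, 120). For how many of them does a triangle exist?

(158,204,435): 158+204 ≤ 435 → not valid
(143,374,541): 143+374 ≤ 541 → not valid
(103,407,502): 103+407 > 502 → valid
(17,121,126): 17+121 > 126 → valid
(176,267,478): 176+267 ≤ 478 → not valid
(222,357,628): 222+357 ≤ 628 → not valid
(120,284,451): 120+284 ≤ 451 → not valid
2 of the 7 triples form a triangle.

2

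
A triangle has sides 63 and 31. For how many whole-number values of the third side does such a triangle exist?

The third side lies in the open interval (32, 94).
Integers from 33 to 93 inclusive: 93 − 33 + 1 = 61.

61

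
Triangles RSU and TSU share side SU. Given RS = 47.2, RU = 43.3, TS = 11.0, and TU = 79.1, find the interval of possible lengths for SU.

From triangle RSU: |47.2 − 43.3| < SU < 47.2 + 43.3, i.e. 3.9 < SU < 90.5.
From triangle TSU: 68.1 < SU < 90.1.
Both must hold, so SU lies in the intersection.

68.1 < SU < 90.1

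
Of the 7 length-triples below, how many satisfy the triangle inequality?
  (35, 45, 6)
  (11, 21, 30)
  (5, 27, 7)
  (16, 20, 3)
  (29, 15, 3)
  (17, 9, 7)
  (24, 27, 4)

(6,35,45): 6+35 ≤ 45 → not valid
(11,21,30): 11+21 > 30 → valid
(5,7,27): 5+7 ≤ 27 → not valid
(3,16,20): 3+16 ≤ 20 → not valid
(3,15,29): 3+15 ≤ 29 → not valid
(7,9,17): 7+9 ≤ 17 → not valid
(4,24,27): 4+24 > 27 → valid
2 of the 7 triples form a triangle.

2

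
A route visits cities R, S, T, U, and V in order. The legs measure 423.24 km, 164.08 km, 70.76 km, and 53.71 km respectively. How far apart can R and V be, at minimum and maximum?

The maximum is all hops collinear in one direction: 423.24 + 164.08 + 70.76 + 53.71 = 711.79.
The longest hop is 423.24; the others sum to 288.55. Folding the others back against it leaves at least 423.24 − 288.55 = 134.69.

134.69 ≤ RV ≤ 711.79 km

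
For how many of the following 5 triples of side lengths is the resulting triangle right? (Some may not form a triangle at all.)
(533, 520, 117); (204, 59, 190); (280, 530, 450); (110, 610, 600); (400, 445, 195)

4

(533,520,117): 117²+520² = 284089 = 533² → right
(204,59,190): 59²+190² = 39581 < 41616 = 204² → obtuse
(280,530,450): 280²+450² = 280900 = 530² → right
(110,610,600): 110²+600² = 372100 = 610² → right
(400,445,195): 195²+400² = 198025 = 445² → right
4 of the 5 are right.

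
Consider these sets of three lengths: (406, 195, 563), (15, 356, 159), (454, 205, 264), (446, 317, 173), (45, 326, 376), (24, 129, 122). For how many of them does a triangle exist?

4

(195,406,563): 195+406 > 563 → valid
(15,159,356): 15+159 ≤ 356 → not valid
(205,264,454): 205+264 > 454 → valid
(173,317,446): 173+317 > 446 → valid
(45,326,376): 45+326 ≤ 376 → not valid
(24,122,129): 24+122 > 129 → valid
4 of the 6 triples form a triangle.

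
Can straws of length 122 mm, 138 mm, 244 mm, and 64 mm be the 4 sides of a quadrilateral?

Yes

A quadrilateral exists iff every side is shorter than the sum of the others — equivalently, the longest side is less than the sum of the rest.
Longest side 244 < 324 (sum of the remaining 3), so yes.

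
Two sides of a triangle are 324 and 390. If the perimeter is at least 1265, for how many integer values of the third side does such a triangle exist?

Triangle inequality: 66 < x < 714. Perimeter ≥ 1265 gives x ≥ 1265 − 324 − 390 = 551.
So 551 ≤ x < 714; integers 551 through 713: 163 values.

163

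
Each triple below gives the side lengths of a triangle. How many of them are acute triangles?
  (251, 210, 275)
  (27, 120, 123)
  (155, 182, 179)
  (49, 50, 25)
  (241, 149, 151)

(251,210,275): 210²+251² = 107101 > 75625 = 275² → acute
(27,120,123): 27²+120² = 15129 = 123² → right
(155,182,179): 155²+179² = 56066 > 33124 = 182² → acute
(49,50,25): 25²+49² = 3026 > 2500 = 50² → acute
(241,149,151): 149²+151² = 45002 < 58081 = 241² → obtuse
3 of the 5 are acute.

3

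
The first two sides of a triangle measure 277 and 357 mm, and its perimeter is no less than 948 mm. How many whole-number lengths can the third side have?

320

Triangle inequality: 80 < x < 634. Perimeter ≥ 948 gives x ≥ 948 − 277 − 357 = 314.
So 314 ≤ x < 634; integers 314 through 633: 320 values.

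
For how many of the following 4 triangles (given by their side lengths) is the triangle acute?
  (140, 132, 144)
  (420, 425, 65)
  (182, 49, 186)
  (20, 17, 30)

(140,132,144): 132²+140² = 37024 > 20736 = 144² → acute
(420,425,65): 65²+420² = 180625 = 425² → right
(182,49,186): 49²+182² = 35525 > 34596 = 186² → acute
(20,17,30): 17²+20² = 689 < 900 = 30² → obtuse
2 of the 4 are acute.

2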